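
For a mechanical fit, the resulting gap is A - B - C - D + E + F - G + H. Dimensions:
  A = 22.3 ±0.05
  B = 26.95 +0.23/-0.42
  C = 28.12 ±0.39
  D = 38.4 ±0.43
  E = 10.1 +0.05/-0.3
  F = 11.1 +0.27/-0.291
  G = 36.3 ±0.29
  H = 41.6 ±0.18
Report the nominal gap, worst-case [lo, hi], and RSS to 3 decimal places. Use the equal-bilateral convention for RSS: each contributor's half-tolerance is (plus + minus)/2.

nominal=-44.670 wc=[-46.831,-42.590] rss=0.819

Stack each dimension's contribution:
  +A: nom +22.300 → Σnom=22.300; wc +0.050/-0.050 → slack +0.050/-0.050; half-tol=0.050, Σhalf²=0.002500
  -B: nom -26.950 → Σnom=-4.650; wc +0.420/-0.230 → slack +0.470/-0.280; half-tol=0.325, Σhalf²=0.108125
  -C: nom -28.120 → Σnom=-32.770; wc +0.390/-0.390 → slack +0.860/-0.670; half-tol=0.390, Σhalf²=0.260225
  -D: nom -38.400 → Σnom=-71.170; wc +0.430/-0.430 → slack +1.290/-1.100; half-tol=0.430, Σhalf²=0.445125
  +E: nom +10.100 → Σnom=-61.070; wc +0.050/-0.300 → slack +1.340/-1.400; half-tol=0.175, Σhalf²=0.475750
  +F: nom +11.100 → Σnom=-49.970; wc +0.270/-0.291 → slack +1.610/-1.691; half-tol=0.280, Σhalf²=0.554430
  -G: nom -36.300 → Σnom=-86.270; wc +0.290/-0.290 → slack +1.900/-1.981; half-tol=0.290, Σhalf²=0.638530
  +H: nom +41.600 → Σnom=-44.670; wc +0.180/-0.180 → slack +2.080/-2.161; half-tol=0.180, Σhalf²=0.670930
Nominal = -44.670. Worst-case = [-44.670 - 2.161, -44.670 + 2.080] = [-46.831, -42.590]. RSS = √0.670930 = 0.819.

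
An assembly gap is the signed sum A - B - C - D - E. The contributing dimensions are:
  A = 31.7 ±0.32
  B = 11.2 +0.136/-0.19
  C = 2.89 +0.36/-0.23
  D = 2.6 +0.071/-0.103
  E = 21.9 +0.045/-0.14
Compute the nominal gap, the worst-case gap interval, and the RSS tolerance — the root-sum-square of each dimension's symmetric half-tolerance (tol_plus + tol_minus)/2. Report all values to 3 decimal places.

nominal=-6.890 wc=[-7.822,-5.907] rss=0.482

Stack each dimension's contribution:
  +A: nom +31.700 → Σnom=31.700; wc +0.320/-0.320 → slack +0.320/-0.320; half-tol=0.320, Σhalf²=0.102400
  -B: nom -11.200 → Σnom=20.500; wc +0.190/-0.136 → slack +0.510/-0.456; half-tol=0.163, Σhalf²=0.128969
  -C: nom -2.890 → Σnom=17.610; wc +0.230/-0.360 → slack +0.740/-0.816; half-tol=0.295, Σhalf²=0.215994
  -D: nom -2.600 → Σnom=15.010; wc +0.103/-0.071 → slack +0.843/-0.887; half-tol=0.087, Σhalf²=0.223563
  -E: nom -21.900 → Σnom=-6.890; wc +0.140/-0.045 → slack +0.983/-0.932; half-tol=0.092, Σhalf²=0.232119
Nominal = -6.890. Worst-case = [-6.890 - 0.932, -6.890 + 0.983] = [-7.822, -5.907]. RSS = √0.232119 = 0.482.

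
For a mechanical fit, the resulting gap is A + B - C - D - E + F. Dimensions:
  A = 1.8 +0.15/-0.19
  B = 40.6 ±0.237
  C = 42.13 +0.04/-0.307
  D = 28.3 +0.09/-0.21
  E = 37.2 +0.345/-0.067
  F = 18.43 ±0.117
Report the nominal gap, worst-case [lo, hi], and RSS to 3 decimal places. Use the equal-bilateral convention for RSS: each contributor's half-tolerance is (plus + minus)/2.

Stack each dimension's contribution:
  +A: nom +1.800 → Σnom=1.800; wc +0.150/-0.190 → slack +0.150/-0.190; half-tol=0.170, Σhalf²=0.028900
  +B: nom +40.600 → Σnom=42.400; wc +0.237/-0.237 → slack +0.387/-0.427; half-tol=0.237, Σhalf²=0.085069
  -C: nom -42.130 → Σnom=0.270; wc +0.307/-0.040 → slack +0.694/-0.467; half-tol=0.173, Σhalf²=0.115171
  -D: nom -28.300 → Σnom=-28.030; wc +0.210/-0.090 → slack +0.904/-0.557; half-tol=0.150, Σhalf²=0.137671
  -E: nom -37.200 → Σnom=-65.230; wc +0.067/-0.345 → slack +0.971/-0.902; half-tol=0.206, Σhalf²=0.180107
  +F: nom +18.430 → Σnom=-46.800; wc +0.117/-0.117 → slack +1.088/-1.019; half-tol=0.117, Σhalf²=0.193796
Nominal = -46.800. Worst-case = [-46.800 - 1.019, -46.800 + 1.088] = [-47.819, -45.712]. RSS = √0.193796 = 0.440.

nominal=-46.800 wc=[-47.819,-45.712] rss=0.440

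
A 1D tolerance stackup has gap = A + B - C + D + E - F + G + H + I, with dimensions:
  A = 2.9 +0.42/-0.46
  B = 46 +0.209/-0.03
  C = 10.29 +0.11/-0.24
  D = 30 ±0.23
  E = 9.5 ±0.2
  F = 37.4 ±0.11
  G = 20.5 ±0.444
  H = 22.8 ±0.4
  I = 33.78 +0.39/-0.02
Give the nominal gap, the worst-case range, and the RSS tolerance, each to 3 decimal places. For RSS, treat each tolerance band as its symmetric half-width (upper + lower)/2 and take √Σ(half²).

Stack each dimension's contribution:
  +A: nom +2.900 → Σnom=2.900; wc +0.420/-0.460 → slack +0.420/-0.460; half-tol=0.440, Σhalf²=0.193600
  +B: nom +46.000 → Σnom=48.900; wc +0.209/-0.030 → slack +0.629/-0.490; half-tol=0.119, Σhalf²=0.207880
  -C: nom -10.290 → Σnom=38.610; wc +0.240/-0.110 → slack +0.869/-0.600; half-tol=0.175, Σhalf²=0.238505
  +D: nom +30.000 → Σnom=68.610; wc +0.230/-0.230 → slack +1.099/-0.830; half-tol=0.230, Σhalf²=0.291405
  +E: nom +9.500 → Σnom=78.110; wc +0.200/-0.200 → slack +1.299/-1.030; half-tol=0.200, Σhalf²=0.331405
  -F: nom -37.400 → Σnom=40.710; wc +0.110/-0.110 → slack +1.409/-1.140; half-tol=0.110, Σhalf²=0.343505
  +G: nom +20.500 → Σnom=61.210; wc +0.444/-0.444 → slack +1.853/-1.584; half-tol=0.444, Σhalf²=0.540641
  +H: nom +22.800 → Σnom=84.010; wc +0.400/-0.400 → slack +2.253/-1.984; half-tol=0.400, Σhalf²=0.700641
  +I: nom +33.780 → Σnom=117.790; wc +0.390/-0.020 → slack +2.643/-2.004; half-tol=0.205, Σhalf²=0.742666
Nominal = 117.790. Worst-case = [117.790 - 2.004, 117.790 + 2.643] = [115.786, 120.433]. RSS = √0.742666 = 0.862.

nominal=117.790 wc=[115.786,120.433] rss=0.862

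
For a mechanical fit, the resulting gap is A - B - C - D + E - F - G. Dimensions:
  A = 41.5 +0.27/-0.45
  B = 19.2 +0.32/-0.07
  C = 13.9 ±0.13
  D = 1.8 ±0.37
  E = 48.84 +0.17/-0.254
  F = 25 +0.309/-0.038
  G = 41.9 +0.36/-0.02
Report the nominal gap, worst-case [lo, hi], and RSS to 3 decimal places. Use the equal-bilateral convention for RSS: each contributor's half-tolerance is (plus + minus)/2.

nominal=-11.460 wc=[-13.653,-10.392] rss=0.658

Stack each dimension's contribution:
  +A: nom +41.500 → Σnom=41.500; wc +0.270/-0.450 → slack +0.270/-0.450; half-tol=0.360, Σhalf²=0.129600
  -B: nom -19.200 → Σnom=22.300; wc +0.070/-0.320 → slack +0.340/-0.770; half-tol=0.195, Σhalf²=0.167625
  -C: nom -13.900 → Σnom=8.400; wc +0.130/-0.130 → slack +0.470/-0.900; half-tol=0.130, Σhalf²=0.184525
  -D: nom -1.800 → Σnom=6.600; wc +0.370/-0.370 → slack +0.840/-1.270; half-tol=0.370, Σhalf²=0.321425
  +E: nom +48.840 → Σnom=55.440; wc +0.170/-0.254 → slack +1.010/-1.524; half-tol=0.212, Σhalf²=0.366369
  -F: nom -25.000 → Σnom=30.440; wc +0.038/-0.309 → slack +1.048/-1.833; half-tol=0.173, Σhalf²=0.396471
  -G: nom -41.900 → Σnom=-11.460; wc +0.020/-0.360 → slack +1.068/-2.193; half-tol=0.190, Σhalf²=0.432571
Nominal = -11.460. Worst-case = [-11.460 - 2.193, -11.460 + 1.068] = [-13.653, -10.392]. RSS = √0.432571 = 0.658.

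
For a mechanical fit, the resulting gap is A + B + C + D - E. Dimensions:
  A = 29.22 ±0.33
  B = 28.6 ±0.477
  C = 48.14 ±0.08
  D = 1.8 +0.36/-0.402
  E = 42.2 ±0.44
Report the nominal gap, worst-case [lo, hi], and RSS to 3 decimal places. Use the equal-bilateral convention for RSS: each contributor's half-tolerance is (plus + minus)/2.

nominal=65.560 wc=[63.831,67.247] rss=0.826

Stack each dimension's contribution:
  +A: nom +29.220 → Σnom=29.220; wc +0.330/-0.330 → slack +0.330/-0.330; half-tol=0.330, Σhalf²=0.108900
  +B: nom +28.600 → Σnom=57.820; wc +0.477/-0.477 → slack +0.807/-0.807; half-tol=0.477, Σhalf²=0.336429
  +C: nom +48.140 → Σnom=105.960; wc +0.080/-0.080 → slack +0.887/-0.887; half-tol=0.080, Σhalf²=0.342829
  +D: nom +1.800 → Σnom=107.760; wc +0.360/-0.402 → slack +1.247/-1.289; half-tol=0.381, Σhalf²=0.487990
  -E: nom -42.200 → Σnom=65.560; wc +0.440/-0.440 → slack +1.687/-1.729; half-tol=0.440, Σhalf²=0.681590
Nominal = 65.560. Worst-case = [65.560 - 1.729, 65.560 + 1.687] = [63.831, 67.247]. RSS = √0.681590 = 0.826.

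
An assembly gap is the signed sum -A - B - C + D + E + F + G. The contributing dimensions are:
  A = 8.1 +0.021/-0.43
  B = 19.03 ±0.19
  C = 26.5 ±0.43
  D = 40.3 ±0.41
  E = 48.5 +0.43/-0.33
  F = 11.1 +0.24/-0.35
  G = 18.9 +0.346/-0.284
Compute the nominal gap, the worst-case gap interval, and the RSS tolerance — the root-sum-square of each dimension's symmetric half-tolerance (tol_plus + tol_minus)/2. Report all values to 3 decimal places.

nominal=65.170 wc=[63.155,67.646] rss=0.878

Stack each dimension's contribution:
  -A: nom -8.100 → Σnom=-8.100; wc +0.430/-0.021 → slack +0.430/-0.021; half-tol=0.226, Σhalf²=0.050850
  -B: nom -19.030 → Σnom=-27.130; wc +0.190/-0.190 → slack +0.620/-0.211; half-tol=0.190, Σhalf²=0.086950
  -C: nom -26.500 → Σnom=-53.630; wc +0.430/-0.430 → slack +1.050/-0.641; half-tol=0.430, Σhalf²=0.271850
  +D: nom +40.300 → Σnom=-13.330; wc +0.410/-0.410 → slack +1.460/-1.051; half-tol=0.410, Σhalf²=0.439950
  +E: nom +48.500 → Σnom=35.170; wc +0.430/-0.330 → slack +1.890/-1.381; half-tol=0.380, Σhalf²=0.584350
  +F: nom +11.100 → Σnom=46.270; wc +0.240/-0.350 → slack +2.130/-1.731; half-tol=0.295, Σhalf²=0.671375
  +G: nom +18.900 → Σnom=65.170; wc +0.346/-0.284 → slack +2.476/-2.015; half-tol=0.315, Σhalf²=0.770600
Nominal = 65.170. Worst-case = [65.170 - 2.015, 65.170 + 2.476] = [63.155, 67.646]. RSS = √0.770600 = 0.878.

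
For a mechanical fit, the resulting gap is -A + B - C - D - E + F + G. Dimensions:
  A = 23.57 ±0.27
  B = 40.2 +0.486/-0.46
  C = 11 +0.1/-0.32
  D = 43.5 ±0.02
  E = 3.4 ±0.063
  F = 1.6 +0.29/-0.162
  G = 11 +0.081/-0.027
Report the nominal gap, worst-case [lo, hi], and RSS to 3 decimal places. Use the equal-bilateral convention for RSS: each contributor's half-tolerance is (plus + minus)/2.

Stack each dimension's contribution:
  -A: nom -23.570 → Σnom=-23.570; wc +0.270/-0.270 → slack +0.270/-0.270; half-tol=0.270, Σhalf²=0.072900
  +B: nom +40.200 → Σnom=16.630; wc +0.486/-0.460 → slack +0.756/-0.730; half-tol=0.473, Σhalf²=0.296629
  -C: nom -11.000 → Σnom=5.630; wc +0.320/-0.100 → slack +1.076/-0.830; half-tol=0.210, Σhalf²=0.340729
  -D: nom -43.500 → Σnom=-37.870; wc +0.020/-0.020 → slack +1.096/-0.850; half-tol=0.020, Σhalf²=0.341129
  -E: nom -3.400 → Σnom=-41.270; wc +0.063/-0.063 → slack +1.159/-0.913; half-tol=0.063, Σhalf²=0.345098
  +F: nom +1.600 → Σnom=-39.670; wc +0.290/-0.162 → slack +1.449/-1.075; half-tol=0.226, Σhalf²=0.396174
  +G: nom +11.000 → Σnom=-28.670; wc +0.081/-0.027 → slack +1.530/-1.102; half-tol=0.054, Σhalf²=0.399090
Nominal = -28.670. Worst-case = [-28.670 - 1.102, -28.670 + 1.530] = [-29.772, -27.140]. RSS = √0.399090 = 0.632.

nominal=-28.670 wc=[-29.772,-27.140] rss=0.632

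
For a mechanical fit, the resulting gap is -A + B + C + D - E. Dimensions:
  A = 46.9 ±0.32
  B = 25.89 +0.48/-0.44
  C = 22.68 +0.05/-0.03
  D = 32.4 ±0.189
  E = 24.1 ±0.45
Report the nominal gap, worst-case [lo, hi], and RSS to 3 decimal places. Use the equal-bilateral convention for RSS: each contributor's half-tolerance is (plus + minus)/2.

nominal=9.970 wc=[8.541,11.459] rss=0.744

Stack each dimension's contribution:
  -A: nom -46.900 → Σnom=-46.900; wc +0.320/-0.320 → slack +0.320/-0.320; half-tol=0.320, Σhalf²=0.102400
  +B: nom +25.890 → Σnom=-21.010; wc +0.480/-0.440 → slack +0.800/-0.760; half-tol=0.460, Σhalf²=0.314000
  +C: nom +22.680 → Σnom=1.670; wc +0.050/-0.030 → slack +0.850/-0.790; half-tol=0.040, Σhalf²=0.315600
  +D: nom +32.400 → Σnom=34.070; wc +0.189/-0.189 → slack +1.039/-0.979; half-tol=0.189, Σhalf²=0.351321
  -E: nom -24.100 → Σnom=9.970; wc +0.450/-0.450 → slack +1.489/-1.429; half-tol=0.450, Σhalf²=0.553821
Nominal = 9.970. Worst-case = [9.970 - 1.429, 9.970 + 1.489] = [8.541, 11.459]. RSS = √0.553821 = 0.744.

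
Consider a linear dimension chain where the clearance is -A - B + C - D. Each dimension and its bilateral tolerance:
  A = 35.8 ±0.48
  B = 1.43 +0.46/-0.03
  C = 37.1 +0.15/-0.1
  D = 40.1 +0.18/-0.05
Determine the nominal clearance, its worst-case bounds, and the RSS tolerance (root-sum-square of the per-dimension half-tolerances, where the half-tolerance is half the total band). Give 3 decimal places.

Stack each dimension's contribution:
  -A: nom -35.800 → Σnom=-35.800; wc +0.480/-0.480 → slack +0.480/-0.480; half-tol=0.480, Σhalf²=0.230400
  -B: nom -1.430 → Σnom=-37.230; wc +0.030/-0.460 → slack +0.510/-0.940; half-tol=0.245, Σhalf²=0.290425
  +C: nom +37.100 → Σnom=-0.130; wc +0.150/-0.100 → slack +0.660/-1.040; half-tol=0.125, Σhalf²=0.306050
  -D: nom -40.100 → Σnom=-40.230; wc +0.050/-0.180 → slack +0.710/-1.220; half-tol=0.115, Σhalf²=0.319275
Nominal = -40.230. Worst-case = [-40.230 - 1.220, -40.230 + 0.710] = [-41.450, -39.520]. RSS = √0.319275 = 0.565.

nominal=-40.230 wc=[-41.450,-39.520] rss=0.565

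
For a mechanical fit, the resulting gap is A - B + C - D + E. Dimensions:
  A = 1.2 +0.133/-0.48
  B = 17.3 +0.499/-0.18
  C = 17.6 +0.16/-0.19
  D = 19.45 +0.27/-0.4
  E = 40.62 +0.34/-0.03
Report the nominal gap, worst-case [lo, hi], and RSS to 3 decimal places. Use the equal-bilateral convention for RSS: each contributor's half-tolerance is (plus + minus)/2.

Stack each dimension's contribution:
  +A: nom +1.200 → Σnom=1.200; wc +0.133/-0.480 → slack +0.133/-0.480; half-tol=0.306, Σhalf²=0.093942
  -B: nom -17.300 → Σnom=-16.100; wc +0.180/-0.499 → slack +0.313/-0.979; half-tol=0.340, Σhalf²=0.209203
  +C: nom +17.600 → Σnom=1.500; wc +0.160/-0.190 → slack +0.473/-1.169; half-tol=0.175, Σhalf²=0.239827
  -D: nom -19.450 → Σnom=-17.950; wc +0.400/-0.270 → slack +0.873/-1.439; half-tol=0.335, Σhalf²=0.352052
  +E: nom +40.620 → Σnom=22.670; wc +0.340/-0.030 → slack +1.213/-1.469; half-tol=0.185, Σhalf²=0.386277
Nominal = 22.670. Worst-case = [22.670 - 1.469, 22.670 + 1.213] = [21.201, 23.883]. RSS = √0.386277 = 0.622.

nominal=22.670 wc=[21.201,23.883] rss=0.622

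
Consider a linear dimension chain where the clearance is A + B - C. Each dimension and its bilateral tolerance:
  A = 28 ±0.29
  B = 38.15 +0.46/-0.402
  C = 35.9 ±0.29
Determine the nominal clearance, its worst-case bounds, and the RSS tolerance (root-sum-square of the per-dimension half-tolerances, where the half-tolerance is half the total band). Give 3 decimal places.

nominal=30.250 wc=[29.268,31.290] rss=0.595

Stack each dimension's contribution:
  +A: nom +28.000 → Σnom=28.000; wc +0.290/-0.290 → slack +0.290/-0.290; half-tol=0.290, Σhalf²=0.084100
  +B: nom +38.150 → Σnom=66.150; wc +0.460/-0.402 → slack +0.750/-0.692; half-tol=0.431, Σhalf²=0.269861
  -C: nom -35.900 → Σnom=30.250; wc +0.290/-0.290 → slack +1.040/-0.982; half-tol=0.290, Σhalf²=0.353961
Nominal = 30.250. Worst-case = [30.250 - 0.982, 30.250 + 1.040] = [29.268, 31.290]. RSS = √0.353961 = 0.595.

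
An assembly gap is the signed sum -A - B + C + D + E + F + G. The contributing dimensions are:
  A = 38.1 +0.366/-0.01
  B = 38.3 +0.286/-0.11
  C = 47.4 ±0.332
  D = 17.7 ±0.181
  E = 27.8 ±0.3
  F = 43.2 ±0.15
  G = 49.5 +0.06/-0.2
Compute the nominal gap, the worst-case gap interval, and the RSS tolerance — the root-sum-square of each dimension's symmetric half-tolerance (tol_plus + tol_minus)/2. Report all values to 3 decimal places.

Stack each dimension's contribution:
  -A: nom -38.100 → Σnom=-38.100; wc +0.010/-0.366 → slack +0.010/-0.366; half-tol=0.188, Σhalf²=0.035344
  -B: nom -38.300 → Σnom=-76.400; wc +0.110/-0.286 → slack +0.120/-0.652; half-tol=0.198, Σhalf²=0.074548
  +C: nom +47.400 → Σnom=-29.000; wc +0.332/-0.332 → slack +0.452/-0.984; half-tol=0.332, Σhalf²=0.184772
  +D: nom +17.700 → Σnom=-11.300; wc +0.181/-0.181 → slack +0.633/-1.165; half-tol=0.181, Σhalf²=0.217533
  +E: nom +27.800 → Σnom=16.500; wc +0.300/-0.300 → slack +0.933/-1.465; half-tol=0.300, Σhalf²=0.307533
  +F: nom +43.200 → Σnom=59.700; wc +0.150/-0.150 → slack +1.083/-1.615; half-tol=0.150, Σhalf²=0.330033
  +G: nom +49.500 → Σnom=109.200; wc +0.060/-0.200 → slack +1.143/-1.815; half-tol=0.130, Σhalf²=0.346933
Nominal = 109.200. Worst-case = [109.200 - 1.815, 109.200 + 1.143] = [107.385, 110.343]. RSS = √0.346933 = 0.589.

nominal=109.200 wc=[107.385,110.343] rss=0.589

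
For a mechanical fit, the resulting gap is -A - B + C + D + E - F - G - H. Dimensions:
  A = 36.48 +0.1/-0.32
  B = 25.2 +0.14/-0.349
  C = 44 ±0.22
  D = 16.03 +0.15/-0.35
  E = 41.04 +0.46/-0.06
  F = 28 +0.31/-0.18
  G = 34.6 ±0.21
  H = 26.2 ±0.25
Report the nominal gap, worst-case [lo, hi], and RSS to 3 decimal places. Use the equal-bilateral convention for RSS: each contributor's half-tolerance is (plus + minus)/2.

Stack each dimension's contribution:
  -A: nom -36.480 → Σnom=-36.480; wc +0.320/-0.100 → slack +0.320/-0.100; half-tol=0.210, Σhalf²=0.044100
  -B: nom -25.200 → Σnom=-61.680; wc +0.349/-0.140 → slack +0.669/-0.240; half-tol=0.244, Σhalf²=0.103880
  +C: nom +44.000 → Σnom=-17.680; wc +0.220/-0.220 → slack +0.889/-0.460; half-tol=0.220, Σhalf²=0.152280
  +D: nom +16.030 → Σnom=-1.650; wc +0.150/-0.350 → slack +1.039/-0.810; half-tol=0.250, Σhalf²=0.214780
  +E: nom +41.040 → Σnom=39.390; wc +0.460/-0.060 → slack +1.499/-0.870; half-tol=0.260, Σhalf²=0.282380
  -F: nom -28.000 → Σnom=11.390; wc +0.180/-0.310 → slack +1.679/-1.180; half-tol=0.245, Σhalf²=0.342405
  -G: nom -34.600 → Σnom=-23.210; wc +0.210/-0.210 → slack +1.889/-1.390; half-tol=0.210, Σhalf²=0.386505
  -H: nom -26.200 → Σnom=-49.410; wc +0.250/-0.250 → slack +2.139/-1.640; half-tol=0.250, Σhalf²=0.449005
Nominal = -49.410. Worst-case = [-49.410 - 1.640, -49.410 + 2.139] = [-51.050, -47.271]. RSS = √0.449005 = 0.670.

nominal=-49.410 wc=[-51.050,-47.271] rss=0.670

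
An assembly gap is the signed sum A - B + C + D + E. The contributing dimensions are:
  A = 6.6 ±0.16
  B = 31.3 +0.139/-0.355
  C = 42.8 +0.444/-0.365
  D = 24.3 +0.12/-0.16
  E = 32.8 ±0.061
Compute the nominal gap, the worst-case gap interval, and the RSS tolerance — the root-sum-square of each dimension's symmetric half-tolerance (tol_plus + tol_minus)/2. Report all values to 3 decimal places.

nominal=75.200 wc=[74.315,76.340] rss=0.523

Stack each dimension's contribution:
  +A: nom +6.600 → Σnom=6.600; wc +0.160/-0.160 → slack +0.160/-0.160; half-tol=0.160, Σhalf²=0.025600
  -B: nom -31.300 → Σnom=-24.700; wc +0.355/-0.139 → slack +0.515/-0.299; half-tol=0.247, Σhalf²=0.086609
  +C: nom +42.800 → Σnom=18.100; wc +0.444/-0.365 → slack +0.959/-0.664; half-tol=0.404, Σhalf²=0.250229
  +D: nom +24.300 → Σnom=42.400; wc +0.120/-0.160 → slack +1.079/-0.824; half-tol=0.140, Σhalf²=0.269829
  +E: nom +32.800 → Σnom=75.200; wc +0.061/-0.061 → slack +1.140/-0.885; half-tol=0.061, Σhalf²=0.273550
Nominal = 75.200. Worst-case = [75.200 - 0.885, 75.200 + 1.140] = [74.315, 76.340]. RSS = √0.273550 = 0.523.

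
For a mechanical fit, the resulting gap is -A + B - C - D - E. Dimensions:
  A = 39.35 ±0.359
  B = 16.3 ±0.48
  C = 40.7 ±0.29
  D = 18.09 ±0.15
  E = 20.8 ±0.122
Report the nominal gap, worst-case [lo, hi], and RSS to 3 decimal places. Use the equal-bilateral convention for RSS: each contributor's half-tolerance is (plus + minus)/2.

Stack each dimension's contribution:
  -A: nom -39.350 → Σnom=-39.350; wc +0.359/-0.359 → slack +0.359/-0.359; half-tol=0.359, Σhalf²=0.128881
  +B: nom +16.300 → Σnom=-23.050; wc +0.480/-0.480 → slack +0.839/-0.839; half-tol=0.480, Σhalf²=0.359281
  -C: nom -40.700 → Σnom=-63.750; wc +0.290/-0.290 → slack +1.129/-1.129; half-tol=0.290, Σhalf²=0.443381
  -D: nom -18.090 → Σnom=-81.840; wc +0.150/-0.150 → slack +1.279/-1.279; half-tol=0.150, Σhalf²=0.465881
  -E: nom -20.800 → Σnom=-102.640; wc +0.122/-0.122 → slack +1.401/-1.401; half-tol=0.122, Σhalf²=0.480765
Nominal = -102.640. Worst-case = [-102.640 - 1.401, -102.640 + 1.401] = [-104.041, -101.239]. RSS = √0.480765 = 0.693.

nominal=-102.640 wc=[-104.041,-101.239] rss=0.693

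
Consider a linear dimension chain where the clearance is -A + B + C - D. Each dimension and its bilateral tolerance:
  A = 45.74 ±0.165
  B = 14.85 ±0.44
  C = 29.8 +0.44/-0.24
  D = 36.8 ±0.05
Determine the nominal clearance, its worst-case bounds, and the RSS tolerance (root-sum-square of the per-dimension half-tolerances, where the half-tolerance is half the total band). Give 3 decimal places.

Stack each dimension's contribution:
  -A: nom -45.740 → Σnom=-45.740; wc +0.165/-0.165 → slack +0.165/-0.165; half-tol=0.165, Σhalf²=0.027225
  +B: nom +14.850 → Σnom=-30.890; wc +0.440/-0.440 → slack +0.605/-0.605; half-tol=0.440, Σhalf²=0.220825
  +C: nom +29.800 → Σnom=-1.090; wc +0.440/-0.240 → slack +1.045/-0.845; half-tol=0.340, Σhalf²=0.336425
  -D: nom -36.800 → Σnom=-37.890; wc +0.050/-0.050 → slack +1.095/-0.895; half-tol=0.050, Σhalf²=0.338925
Nominal = -37.890. Worst-case = [-37.890 - 0.895, -37.890 + 1.095] = [-38.785, -36.795]. RSS = √0.338925 = 0.582.

nominal=-37.890 wc=[-38.785,-36.795] rss=0.582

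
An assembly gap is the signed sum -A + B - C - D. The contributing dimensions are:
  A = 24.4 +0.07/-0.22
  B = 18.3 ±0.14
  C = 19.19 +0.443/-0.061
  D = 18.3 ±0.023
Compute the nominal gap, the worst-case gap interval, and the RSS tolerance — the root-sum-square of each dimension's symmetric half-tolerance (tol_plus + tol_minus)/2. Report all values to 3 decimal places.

nominal=-43.590 wc=[-44.266,-43.146] rss=0.324

Stack each dimension's contribution:
  -A: nom -24.400 → Σnom=-24.400; wc +0.220/-0.070 → slack +0.220/-0.070; half-tol=0.145, Σhalf²=0.021025
  +B: nom +18.300 → Σnom=-6.100; wc +0.140/-0.140 → slack +0.360/-0.210; half-tol=0.140, Σhalf²=0.040625
  -C: nom -19.190 → Σnom=-25.290; wc +0.061/-0.443 → slack +0.421/-0.653; half-tol=0.252, Σhalf²=0.104129
  -D: nom -18.300 → Σnom=-43.590; wc +0.023/-0.023 → slack +0.444/-0.676; half-tol=0.023, Σhalf²=0.104658
Nominal = -43.590. Worst-case = [-43.590 - 0.676, -43.590 + 0.444] = [-44.266, -43.146]. RSS = √0.104658 = 0.324.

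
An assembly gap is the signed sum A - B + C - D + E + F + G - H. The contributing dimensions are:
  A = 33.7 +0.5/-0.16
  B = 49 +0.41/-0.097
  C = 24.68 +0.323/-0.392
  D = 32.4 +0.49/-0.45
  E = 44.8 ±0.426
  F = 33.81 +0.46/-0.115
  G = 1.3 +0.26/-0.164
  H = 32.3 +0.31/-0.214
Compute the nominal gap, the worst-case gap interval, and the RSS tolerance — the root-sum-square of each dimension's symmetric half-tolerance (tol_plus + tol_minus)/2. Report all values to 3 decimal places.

Stack each dimension's contribution:
  +A: nom +33.700 → Σnom=33.700; wc +0.500/-0.160 → slack +0.500/-0.160; half-tol=0.330, Σhalf²=0.108900
  -B: nom -49.000 → Σnom=-15.300; wc +0.097/-0.410 → slack +0.597/-0.570; half-tol=0.254, Σhalf²=0.173162
  +C: nom +24.680 → Σnom=9.380; wc +0.323/-0.392 → slack +0.920/-0.962; half-tol=0.358, Σhalf²=0.300969
  -D: nom -32.400 → Σnom=-23.020; wc +0.450/-0.490 → slack +1.370/-1.452; half-tol=0.470, Σhalf²=0.521869
  +E: nom +44.800 → Σnom=21.780; wc +0.426/-0.426 → slack +1.796/-1.878; half-tol=0.426, Σhalf²=0.703345
  +F: nom +33.810 → Σnom=55.590; wc +0.460/-0.115 → slack +2.256/-1.993; half-tol=0.288, Σhalf²=0.786001
  +G: nom +1.300 → Σnom=56.890; wc +0.260/-0.164 → slack +2.516/-2.157; half-tol=0.212, Σhalf²=0.830945
  -H: nom -32.300 → Σnom=24.590; wc +0.214/-0.310 → slack +2.730/-2.467; half-tol=0.262, Σhalf²=0.899589
Nominal = 24.590. Worst-case = [24.590 - 2.467, 24.590 + 2.730] = [22.123, 27.320]. RSS = √0.899589 = 0.948.

nominal=24.590 wc=[22.123,27.320] rss=0.948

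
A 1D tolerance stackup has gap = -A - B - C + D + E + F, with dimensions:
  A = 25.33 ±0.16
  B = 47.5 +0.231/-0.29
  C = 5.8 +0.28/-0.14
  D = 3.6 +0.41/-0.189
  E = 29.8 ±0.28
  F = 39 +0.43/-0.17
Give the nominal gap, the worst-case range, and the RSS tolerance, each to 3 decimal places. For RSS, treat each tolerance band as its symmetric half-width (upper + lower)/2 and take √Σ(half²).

Stack each dimension's contribution:
  -A: nom -25.330 → Σnom=-25.330; wc +0.160/-0.160 → slack +0.160/-0.160; half-tol=0.160, Σhalf²=0.025600
  -B: nom -47.500 → Σnom=-72.830; wc +0.290/-0.231 → slack +0.450/-0.391; half-tol=0.261, Σhalf²=0.093460
  -C: nom -5.800 → Σnom=-78.630; wc +0.140/-0.280 → slack +0.590/-0.671; half-tol=0.210, Σhalf²=0.137560
  +D: nom +3.600 → Σnom=-75.030; wc +0.410/-0.189 → slack +1.000/-0.860; half-tol=0.299, Σhalf²=0.227261
  +E: nom +29.800 → Σnom=-45.230; wc +0.280/-0.280 → slack +1.280/-1.140; half-tol=0.280, Σhalf²=0.305661
  +F: nom +39.000 → Σnom=-6.230; wc +0.430/-0.170 → slack +1.710/-1.310; half-tol=0.300, Σhalf²=0.395661
Nominal = -6.230. Worst-case = [-6.230 - 1.310, -6.230 + 1.710] = [-7.540, -4.520]. RSS = √0.395661 = 0.629.

nominal=-6.230 wc=[-7.540,-4.520] rss=0.629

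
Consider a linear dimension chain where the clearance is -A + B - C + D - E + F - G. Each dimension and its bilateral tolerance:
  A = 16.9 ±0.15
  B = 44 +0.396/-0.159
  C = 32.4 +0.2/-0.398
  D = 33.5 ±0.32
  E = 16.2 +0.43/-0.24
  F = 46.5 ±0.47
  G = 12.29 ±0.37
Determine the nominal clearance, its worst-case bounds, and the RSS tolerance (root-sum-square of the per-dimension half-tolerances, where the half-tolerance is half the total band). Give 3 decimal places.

nominal=46.210 wc=[44.111,48.554] rss=0.873

Stack each dimension's contribution:
  -A: nom -16.900 → Σnom=-16.900; wc +0.150/-0.150 → slack +0.150/-0.150; half-tol=0.150, Σhalf²=0.022500
  +B: nom +44.000 → Σnom=27.100; wc +0.396/-0.159 → slack +0.546/-0.309; half-tol=0.278, Σhalf²=0.099506
  -C: nom -32.400 → Σnom=-5.300; wc +0.398/-0.200 → slack +0.944/-0.509; half-tol=0.299, Σhalf²=0.188907
  +D: nom +33.500 → Σnom=28.200; wc +0.320/-0.320 → slack +1.264/-0.829; half-tol=0.320, Σhalf²=0.291307
  -E: nom -16.200 → Σnom=12.000; wc +0.240/-0.430 → slack +1.504/-1.259; half-tol=0.335, Σhalf²=0.403532
  +F: nom +46.500 → Σnom=58.500; wc +0.470/-0.470 → slack +1.974/-1.729; half-tol=0.470, Σhalf²=0.624432
  -G: nom -12.290 → Σnom=46.210; wc +0.370/-0.370 → slack +2.344/-2.099; half-tol=0.370, Σhalf²=0.761332
Nominal = 46.210. Worst-case = [46.210 - 2.099, 46.210 + 2.344] = [44.111, 48.554]. RSS = √0.761332 = 0.873.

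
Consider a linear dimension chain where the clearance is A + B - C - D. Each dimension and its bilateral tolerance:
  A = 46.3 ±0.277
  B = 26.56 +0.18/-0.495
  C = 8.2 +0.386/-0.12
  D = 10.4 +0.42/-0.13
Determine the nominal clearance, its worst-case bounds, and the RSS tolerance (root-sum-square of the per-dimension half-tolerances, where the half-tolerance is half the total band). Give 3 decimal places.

Stack each dimension's contribution:
  +A: nom +46.300 → Σnom=46.300; wc +0.277/-0.277 → slack +0.277/-0.277; half-tol=0.277, Σhalf²=0.076729
  +B: nom +26.560 → Σnom=72.860; wc +0.180/-0.495 → slack +0.457/-0.772; half-tol=0.338, Σhalf²=0.190635
  -C: nom -8.200 → Σnom=64.660; wc +0.120/-0.386 → slack +0.577/-1.158; half-tol=0.253, Σhalf²=0.254644
  -D: nom -10.400 → Σnom=54.260; wc +0.130/-0.420 → slack +0.707/-1.578; half-tol=0.275, Σhalf²=0.330269
Nominal = 54.260. Worst-case = [54.260 - 1.578, 54.260 + 0.707] = [52.682, 54.967]. RSS = √0.330269 = 0.575.

nominal=54.260 wc=[52.682,54.967] rss=0.575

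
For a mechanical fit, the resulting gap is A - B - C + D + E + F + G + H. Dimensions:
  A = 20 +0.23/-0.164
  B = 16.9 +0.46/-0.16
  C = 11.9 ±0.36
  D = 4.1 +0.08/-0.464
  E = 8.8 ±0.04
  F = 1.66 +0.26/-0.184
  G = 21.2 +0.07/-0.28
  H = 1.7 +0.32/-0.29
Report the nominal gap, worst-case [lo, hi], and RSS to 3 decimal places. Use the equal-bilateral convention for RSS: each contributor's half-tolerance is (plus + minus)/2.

Stack each dimension's contribution:
  +A: nom +20.000 → Σnom=20.000; wc +0.230/-0.164 → slack +0.230/-0.164; half-tol=0.197, Σhalf²=0.038809
  -B: nom -16.900 → Σnom=3.100; wc +0.160/-0.460 → slack +0.390/-0.624; half-tol=0.310, Σhalf²=0.134909
  -C: nom -11.900 → Σnom=-8.800; wc +0.360/-0.360 → slack +0.750/-0.984; half-tol=0.360, Σhalf²=0.264509
  +D: nom +4.100 → Σnom=-4.700; wc +0.080/-0.464 → slack +0.830/-1.448; half-tol=0.272, Σhalf²=0.338493
  +E: nom +8.800 → Σnom=4.100; wc +0.040/-0.040 → slack +0.870/-1.488; half-tol=0.040, Σhalf²=0.340093
  +F: nom +1.660 → Σnom=5.760; wc +0.260/-0.184 → slack +1.130/-1.672; half-tol=0.222, Σhalf²=0.389377
  +G: nom +21.200 → Σnom=26.960; wc +0.070/-0.280 → slack +1.200/-1.952; half-tol=0.175, Σhalf²=0.420002
  +H: nom +1.700 → Σnom=28.660; wc +0.320/-0.290 → slack +1.520/-2.242; half-tol=0.305, Σhalf²=0.513027
Nominal = 28.660. Worst-case = [28.660 - 2.242, 28.660 + 1.520] = [26.418, 30.180]. RSS = √0.513027 = 0.716.

nominal=28.660 wc=[26.418,30.180] rss=0.716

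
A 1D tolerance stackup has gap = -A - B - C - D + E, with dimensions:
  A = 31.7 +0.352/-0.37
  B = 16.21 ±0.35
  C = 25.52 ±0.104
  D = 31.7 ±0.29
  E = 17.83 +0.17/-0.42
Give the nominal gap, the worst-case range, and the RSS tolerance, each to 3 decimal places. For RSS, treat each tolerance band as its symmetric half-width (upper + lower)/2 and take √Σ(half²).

nominal=-87.300 wc=[-88.816,-86.016] rss=0.659

Stack each dimension's contribution:
  -A: nom -31.700 → Σnom=-31.700; wc +0.370/-0.352 → slack +0.370/-0.352; half-tol=0.361, Σhalf²=0.130321
  -B: nom -16.210 → Σnom=-47.910; wc +0.350/-0.350 → slack +0.720/-0.702; half-tol=0.350, Σhalf²=0.252821
  -C: nom -25.520 → Σnom=-73.430; wc +0.104/-0.104 → slack +0.824/-0.806; half-tol=0.104, Σhalf²=0.263637
  -D: nom -31.700 → Σnom=-105.130; wc +0.290/-0.290 → slack +1.114/-1.096; half-tol=0.290, Σhalf²=0.347737
  +E: nom +17.830 → Σnom=-87.300; wc +0.170/-0.420 → slack +1.284/-1.516; half-tol=0.295, Σhalf²=0.434762
Nominal = -87.300. Worst-case = [-87.300 - 1.516, -87.300 + 1.284] = [-88.816, -86.016]. RSS = √0.434762 = 0.659.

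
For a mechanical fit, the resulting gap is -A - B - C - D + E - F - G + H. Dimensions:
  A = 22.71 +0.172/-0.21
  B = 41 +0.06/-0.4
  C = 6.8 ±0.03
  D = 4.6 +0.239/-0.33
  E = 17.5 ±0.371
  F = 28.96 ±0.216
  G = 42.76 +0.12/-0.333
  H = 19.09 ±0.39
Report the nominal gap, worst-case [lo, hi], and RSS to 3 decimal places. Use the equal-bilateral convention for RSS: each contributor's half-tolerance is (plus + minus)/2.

nominal=-110.240 wc=[-111.838,-107.960] rss=0.748

Stack each dimension's contribution:
  -A: nom -22.710 → Σnom=-22.710; wc +0.210/-0.172 → slack +0.210/-0.172; half-tol=0.191, Σhalf²=0.036481
  -B: nom -41.000 → Σnom=-63.710; wc +0.400/-0.060 → slack +0.610/-0.232; half-tol=0.230, Σhalf²=0.089381
  -C: nom -6.800 → Σnom=-70.510; wc +0.030/-0.030 → slack +0.640/-0.262; half-tol=0.030, Σhalf²=0.090281
  -D: nom -4.600 → Σnom=-75.110; wc +0.330/-0.239 → slack +0.970/-0.501; half-tol=0.284, Σhalf²=0.171221
  +E: nom +17.500 → Σnom=-57.610; wc +0.371/-0.371 → slack +1.341/-0.872; half-tol=0.371, Σhalf²=0.308862
  -F: nom -28.960 → Σnom=-86.570; wc +0.216/-0.216 → slack +1.557/-1.088; half-tol=0.216, Σhalf²=0.355518
  -G: nom -42.760 → Σnom=-129.330; wc +0.333/-0.120 → slack +1.890/-1.208; half-tol=0.227, Σhalf²=0.406820
  +H: nom +19.090 → Σnom=-110.240; wc +0.390/-0.390 → slack +2.280/-1.598; half-tol=0.390, Σhalf²=0.558920
Nominal = -110.240. Worst-case = [-110.240 - 1.598, -110.240 + 2.280] = [-111.838, -107.960]. RSS = √0.558920 = 0.748.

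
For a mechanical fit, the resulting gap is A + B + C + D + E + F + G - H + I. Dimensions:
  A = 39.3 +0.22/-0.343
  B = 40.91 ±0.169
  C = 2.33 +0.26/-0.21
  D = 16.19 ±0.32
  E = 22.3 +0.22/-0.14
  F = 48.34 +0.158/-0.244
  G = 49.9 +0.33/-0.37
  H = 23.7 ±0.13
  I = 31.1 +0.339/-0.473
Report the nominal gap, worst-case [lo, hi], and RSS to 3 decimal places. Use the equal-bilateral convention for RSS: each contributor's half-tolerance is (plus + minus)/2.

Stack each dimension's contribution:
  +A: nom +39.300 → Σnom=39.300; wc +0.220/-0.343 → slack +0.220/-0.343; half-tol=0.282, Σhalf²=0.079242
  +B: nom +40.910 → Σnom=80.210; wc +0.169/-0.169 → slack +0.389/-0.512; half-tol=0.169, Σhalf²=0.107803
  +C: nom +2.330 → Σnom=82.540; wc +0.260/-0.210 → slack +0.649/-0.722; half-tol=0.235, Σhalf²=0.163028
  +D: nom +16.190 → Σnom=98.730; wc +0.320/-0.320 → slack +0.969/-1.042; half-tol=0.320, Σhalf²=0.265428
  +E: nom +22.300 → Σnom=121.030; wc +0.220/-0.140 → slack +1.189/-1.182; half-tol=0.180, Σhalf²=0.297828
  +F: nom +48.340 → Σnom=169.370; wc +0.158/-0.244 → slack +1.347/-1.426; half-tol=0.201, Σhalf²=0.338229
  +G: nom +49.900 → Σnom=219.270; wc +0.330/-0.370 → slack +1.677/-1.796; half-tol=0.350, Σhalf²=0.460729
  -H: nom -23.700 → Σnom=195.570; wc +0.130/-0.130 → slack +1.807/-1.926; half-tol=0.130, Σhalf²=0.477629
  +I: nom +31.100 → Σnom=226.670; wc +0.339/-0.473 → slack +2.146/-2.399; half-tol=0.406, Σhalf²=0.642465
Nominal = 226.670. Worst-case = [226.670 - 2.399, 226.670 + 2.146] = [224.271, 228.816]. RSS = √0.642465 = 0.802.

nominal=226.670 wc=[224.271,228.816] rss=0.802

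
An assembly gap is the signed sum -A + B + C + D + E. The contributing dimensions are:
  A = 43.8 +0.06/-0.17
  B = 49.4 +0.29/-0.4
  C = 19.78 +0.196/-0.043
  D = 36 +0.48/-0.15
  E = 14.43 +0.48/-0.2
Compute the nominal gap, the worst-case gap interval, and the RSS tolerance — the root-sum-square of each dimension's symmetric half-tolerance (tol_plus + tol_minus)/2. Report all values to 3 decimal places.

Stack each dimension's contribution:
  -A: nom -43.800 → Σnom=-43.800; wc +0.170/-0.060 → slack +0.170/-0.060; half-tol=0.115, Σhalf²=0.013225
  +B: nom +49.400 → Σnom=5.600; wc +0.290/-0.400 → slack +0.460/-0.460; half-tol=0.345, Σhalf²=0.132250
  +C: nom +19.780 → Σnom=25.380; wc +0.196/-0.043 → slack +0.656/-0.503; half-tol=0.119, Σhalf²=0.146530
  +D: nom +36.000 → Σnom=61.380; wc +0.480/-0.150 → slack +1.136/-0.653; half-tol=0.315, Σhalf²=0.245755
  +E: nom +14.430 → Σnom=75.810; wc +0.480/-0.200 → slack +1.616/-0.853; half-tol=0.340, Σhalf²=0.361355
Nominal = 75.810. Worst-case = [75.810 - 0.853, 75.810 + 1.616] = [74.957, 77.426]. RSS = √0.361355 = 0.601.

nominal=75.810 wc=[74.957,77.426] rss=0.601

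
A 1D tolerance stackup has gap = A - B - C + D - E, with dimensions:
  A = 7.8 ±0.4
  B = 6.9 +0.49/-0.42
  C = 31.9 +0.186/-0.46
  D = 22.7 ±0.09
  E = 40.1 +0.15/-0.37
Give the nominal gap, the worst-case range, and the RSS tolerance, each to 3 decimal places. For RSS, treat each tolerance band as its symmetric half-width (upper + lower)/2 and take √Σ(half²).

nominal=-48.400 wc=[-49.716,-46.660] rss=0.740

Stack each dimension's contribution:
  +A: nom +7.800 → Σnom=7.800; wc +0.400/-0.400 → slack +0.400/-0.400; half-tol=0.400, Σhalf²=0.160000
  -B: nom -6.900 → Σnom=0.900; wc +0.420/-0.490 → slack +0.820/-0.890; half-tol=0.455, Σhalf²=0.367025
  -C: nom -31.900 → Σnom=-31.000; wc +0.460/-0.186 → slack +1.280/-1.076; half-tol=0.323, Σhalf²=0.471354
  +D: nom +22.700 → Σnom=-8.300; wc +0.090/-0.090 → slack +1.370/-1.166; half-tol=0.090, Σhalf²=0.479454
  -E: nom -40.100 → Σnom=-48.400; wc +0.370/-0.150 → slack +1.740/-1.316; half-tol=0.260, Σhalf²=0.547054
Nominal = -48.400. Worst-case = [-48.400 - 1.316, -48.400 + 1.740] = [-49.716, -46.660]. RSS = √0.547054 = 0.740.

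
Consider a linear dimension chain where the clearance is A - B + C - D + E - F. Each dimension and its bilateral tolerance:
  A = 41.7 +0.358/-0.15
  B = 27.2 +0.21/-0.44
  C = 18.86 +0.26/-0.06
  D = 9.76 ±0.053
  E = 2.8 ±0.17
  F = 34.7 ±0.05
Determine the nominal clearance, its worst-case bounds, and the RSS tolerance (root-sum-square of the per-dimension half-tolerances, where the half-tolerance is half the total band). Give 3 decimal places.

Stack each dimension's contribution:
  +A: nom +41.700 → Σnom=41.700; wc +0.358/-0.150 → slack +0.358/-0.150; half-tol=0.254, Σhalf²=0.064516
  -B: nom -27.200 → Σnom=14.500; wc +0.440/-0.210 → slack +0.798/-0.360; half-tol=0.325, Σhalf²=0.170141
  +C: nom +18.860 → Σnom=33.360; wc +0.260/-0.060 → slack +1.058/-0.420; half-tol=0.160, Σhalf²=0.195741
  -D: nom -9.760 → Σnom=23.600; wc +0.053/-0.053 → slack +1.111/-0.473; half-tol=0.053, Σhalf²=0.198550
  +E: nom +2.800 → Σnom=26.400; wc +0.170/-0.170 → slack +1.281/-0.643; half-tol=0.170, Σhalf²=0.227450
  -F: nom -34.700 → Σnom=-8.300; wc +0.050/-0.050 → slack +1.331/-0.693; half-tol=0.050, Σhalf²=0.229950
Nominal = -8.300. Worst-case = [-8.300 - 0.693, -8.300 + 1.331] = [-8.993, -6.969]. RSS = √0.229950 = 0.480.

nominal=-8.300 wc=[-8.993,-6.969] rss=0.480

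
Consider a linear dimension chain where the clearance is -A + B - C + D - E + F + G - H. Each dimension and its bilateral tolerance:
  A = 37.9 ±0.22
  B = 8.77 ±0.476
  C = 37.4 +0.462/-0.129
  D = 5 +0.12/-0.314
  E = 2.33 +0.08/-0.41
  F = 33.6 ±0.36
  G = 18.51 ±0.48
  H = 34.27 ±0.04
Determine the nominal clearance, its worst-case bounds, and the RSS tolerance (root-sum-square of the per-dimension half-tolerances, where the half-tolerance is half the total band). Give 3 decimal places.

nominal=-46.020 wc=[-48.452,-43.785] rss=0.912

Stack each dimension's contribution:
  -A: nom -37.900 → Σnom=-37.900; wc +0.220/-0.220 → slack +0.220/-0.220; half-tol=0.220, Σhalf²=0.048400
  +B: nom +8.770 → Σnom=-29.130; wc +0.476/-0.476 → slack +0.696/-0.696; half-tol=0.476, Σhalf²=0.274976
  -C: nom -37.400 → Σnom=-66.530; wc +0.129/-0.462 → slack +0.825/-1.158; half-tol=0.295, Σhalf²=0.362296
  +D: nom +5.000 → Σnom=-61.530; wc +0.120/-0.314 → slack +0.945/-1.472; half-tol=0.217, Σhalf²=0.409385
  -E: nom -2.330 → Σnom=-63.860; wc +0.410/-0.080 → slack +1.355/-1.552; half-tol=0.245, Σhalf²=0.469410
  +F: nom +33.600 → Σnom=-30.260; wc +0.360/-0.360 → slack +1.715/-1.912; half-tol=0.360, Σhalf²=0.599010
  +G: nom +18.510 → Σnom=-11.750; wc +0.480/-0.480 → slack +2.195/-2.392; half-tol=0.480, Σhalf²=0.829410
  -H: nom -34.270 → Σnom=-46.020; wc +0.040/-0.040 → slack +2.235/-2.432; half-tol=0.040, Σhalf²=0.831010
Nominal = -46.020. Worst-case = [-46.020 - 2.432, -46.020 + 2.235] = [-48.452, -43.785]. RSS = √0.831010 = 0.912.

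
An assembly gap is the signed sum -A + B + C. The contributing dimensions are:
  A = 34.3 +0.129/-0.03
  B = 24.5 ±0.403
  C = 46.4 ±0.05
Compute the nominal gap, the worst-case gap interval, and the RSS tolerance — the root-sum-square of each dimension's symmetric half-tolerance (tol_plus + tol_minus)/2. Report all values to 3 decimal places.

Stack each dimension's contribution:
  -A: nom -34.300 → Σnom=-34.300; wc +0.030/-0.129 → slack +0.030/-0.129; half-tol=0.080, Σhalf²=0.006320
  +B: nom +24.500 → Σnom=-9.800; wc +0.403/-0.403 → slack +0.433/-0.532; half-tol=0.403, Σhalf²=0.168729
  +C: nom +46.400 → Σnom=36.600; wc +0.050/-0.050 → slack +0.483/-0.582; half-tol=0.050, Σhalf²=0.171229
Nominal = 36.600. Worst-case = [36.600 - 0.582, 36.600 + 0.483] = [36.018, 37.083]. RSS = √0.171229 = 0.414.

nominal=36.600 wc=[36.018,37.083] rss=0.414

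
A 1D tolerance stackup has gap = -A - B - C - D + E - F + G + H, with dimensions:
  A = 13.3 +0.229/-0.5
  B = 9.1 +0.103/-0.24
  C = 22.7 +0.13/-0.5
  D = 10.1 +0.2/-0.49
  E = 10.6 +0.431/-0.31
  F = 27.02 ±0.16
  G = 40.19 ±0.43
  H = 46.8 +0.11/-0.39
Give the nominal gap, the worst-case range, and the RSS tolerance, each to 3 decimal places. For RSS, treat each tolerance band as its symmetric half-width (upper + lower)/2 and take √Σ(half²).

nominal=15.370 wc=[13.418,18.231] rss=0.889

Stack each dimension's contribution:
  -A: nom -13.300 → Σnom=-13.300; wc +0.500/-0.229 → slack +0.500/-0.229; half-tol=0.364, Σhalf²=0.132860
  -B: nom -9.100 → Σnom=-22.400; wc +0.240/-0.103 → slack +0.740/-0.332; half-tol=0.171, Σhalf²=0.162272
  -C: nom -22.700 → Σnom=-45.100; wc +0.500/-0.130 → slack +1.240/-0.462; half-tol=0.315, Σhalf²=0.261497
  -D: nom -10.100 → Σnom=-55.200; wc +0.490/-0.200 → slack +1.730/-0.662; half-tol=0.345, Σhalf²=0.380522
  +E: nom +10.600 → Σnom=-44.600; wc +0.431/-0.310 → slack +2.161/-0.972; half-tol=0.370, Σhalf²=0.517793
  -F: nom -27.020 → Σnom=-71.620; wc +0.160/-0.160 → slack +2.321/-1.132; half-tol=0.160, Σhalf²=0.543393
  +G: nom +40.190 → Σnom=-31.430; wc +0.430/-0.430 → slack +2.751/-1.562; half-tol=0.430, Σhalf²=0.728293
  +H: nom +46.800 → Σnom=15.370; wc +0.110/-0.390 → slack +2.861/-1.952; half-tol=0.250, Σhalf²=0.790793
Nominal = 15.370. Worst-case = [15.370 - 1.952, 15.370 + 2.861] = [13.418, 18.231]. RSS = √0.790793 = 0.889.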